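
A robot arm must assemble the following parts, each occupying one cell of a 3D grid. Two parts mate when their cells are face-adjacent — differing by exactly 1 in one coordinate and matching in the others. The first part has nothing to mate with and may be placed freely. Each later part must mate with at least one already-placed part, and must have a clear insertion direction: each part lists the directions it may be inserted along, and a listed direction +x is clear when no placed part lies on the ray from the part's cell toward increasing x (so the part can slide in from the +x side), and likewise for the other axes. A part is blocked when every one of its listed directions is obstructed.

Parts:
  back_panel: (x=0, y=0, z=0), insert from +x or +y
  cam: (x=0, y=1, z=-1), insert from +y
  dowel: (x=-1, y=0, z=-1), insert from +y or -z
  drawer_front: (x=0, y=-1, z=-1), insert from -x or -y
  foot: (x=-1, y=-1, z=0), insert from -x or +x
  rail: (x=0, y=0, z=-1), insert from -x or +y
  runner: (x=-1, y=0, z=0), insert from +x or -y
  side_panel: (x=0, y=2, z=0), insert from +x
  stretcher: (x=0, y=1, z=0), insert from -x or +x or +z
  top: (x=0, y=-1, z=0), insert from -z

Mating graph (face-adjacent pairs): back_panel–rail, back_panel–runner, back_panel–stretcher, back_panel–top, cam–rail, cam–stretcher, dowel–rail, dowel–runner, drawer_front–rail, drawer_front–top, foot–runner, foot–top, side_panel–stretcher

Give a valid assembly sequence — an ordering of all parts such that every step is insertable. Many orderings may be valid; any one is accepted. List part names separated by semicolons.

1. rail@(0, 0, -1) [-x clear] — {rail}
2. back_panel@(0, 0, 0) [+x clear] — {back_panel, rail}
3. runner@(-1, 0, 0) [-y clear] — {back_panel, rail, runner}
4. top@(0, -1, 0) [-z clear] — {back_panel, rail, runner, top}
5. drawer_front@(0, -1, -1) [-x clear] — {back_panel, drawer_front, rail, runner, top}
6. foot@(-1, -1, 0) [-x clear] — {back_panel, drawer_front, foot, rail, runner, top}
7. dowel@(-1, 0, -1) [+y clear] — {back_panel, dowel, drawer_front, foot, rail, runner, top}
8. cam@(0, 1, -1) [+y clear] — {back_panel, cam, dowel, drawer_front, foot, rail, runner, top}
9. stretcher@(0, 1, 0) [-x clear] — {back_panel, cam, dowel, drawer_front, foot, rail, runner, stretcher, top}
10. side_panel@(0, 2, 0) [+x clear] — {back_panel, cam, dowel, drawer_front, foot, rail, runner, side_panel, stretcher, top}

rail; back_panel; runner; top; drawer_front; foot; dowel; cam; stretcher; side_panel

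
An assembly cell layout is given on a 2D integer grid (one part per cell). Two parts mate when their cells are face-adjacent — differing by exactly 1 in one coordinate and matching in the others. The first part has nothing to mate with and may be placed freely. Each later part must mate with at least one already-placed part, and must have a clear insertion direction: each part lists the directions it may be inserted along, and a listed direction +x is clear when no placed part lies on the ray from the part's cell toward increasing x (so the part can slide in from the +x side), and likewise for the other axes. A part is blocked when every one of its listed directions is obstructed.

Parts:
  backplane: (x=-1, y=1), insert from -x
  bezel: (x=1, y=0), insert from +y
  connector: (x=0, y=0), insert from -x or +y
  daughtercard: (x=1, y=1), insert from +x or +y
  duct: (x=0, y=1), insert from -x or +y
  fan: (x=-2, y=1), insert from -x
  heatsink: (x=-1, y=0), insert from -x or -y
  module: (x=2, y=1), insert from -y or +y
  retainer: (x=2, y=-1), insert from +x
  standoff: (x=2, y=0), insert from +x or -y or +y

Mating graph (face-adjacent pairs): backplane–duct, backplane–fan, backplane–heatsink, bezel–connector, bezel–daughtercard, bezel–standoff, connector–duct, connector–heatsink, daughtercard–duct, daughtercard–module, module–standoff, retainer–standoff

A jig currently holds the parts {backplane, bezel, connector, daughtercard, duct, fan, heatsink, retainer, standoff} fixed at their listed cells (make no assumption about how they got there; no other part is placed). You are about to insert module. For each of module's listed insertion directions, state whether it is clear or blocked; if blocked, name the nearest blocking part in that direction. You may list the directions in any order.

+y: clear; -y: blocked by standoff

-y: nearest on ray is standoff@(2, 0) ⇒ blocked
+y: ray from module(2, 1) has no placed part ⇒ clear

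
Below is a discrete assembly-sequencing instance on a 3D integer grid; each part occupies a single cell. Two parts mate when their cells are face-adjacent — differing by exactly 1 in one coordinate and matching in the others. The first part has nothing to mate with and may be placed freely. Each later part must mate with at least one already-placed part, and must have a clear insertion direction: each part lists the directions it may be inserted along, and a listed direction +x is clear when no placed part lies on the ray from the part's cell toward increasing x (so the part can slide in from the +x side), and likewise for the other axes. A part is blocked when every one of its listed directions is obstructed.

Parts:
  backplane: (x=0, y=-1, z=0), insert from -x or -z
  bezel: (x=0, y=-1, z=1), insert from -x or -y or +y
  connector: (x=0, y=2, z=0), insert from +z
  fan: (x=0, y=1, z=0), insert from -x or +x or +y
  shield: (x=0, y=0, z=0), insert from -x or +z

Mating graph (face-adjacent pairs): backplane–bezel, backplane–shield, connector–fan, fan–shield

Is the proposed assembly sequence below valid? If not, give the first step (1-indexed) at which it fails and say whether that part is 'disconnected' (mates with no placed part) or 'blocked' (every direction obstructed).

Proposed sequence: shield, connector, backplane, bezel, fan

1. shield@(0, 0, 0) [-x clear] — {shield}
2. connector@(0, 2, 0) — no placed neighbour ⇒ disconnected

Invalid at step 2 (disconnected)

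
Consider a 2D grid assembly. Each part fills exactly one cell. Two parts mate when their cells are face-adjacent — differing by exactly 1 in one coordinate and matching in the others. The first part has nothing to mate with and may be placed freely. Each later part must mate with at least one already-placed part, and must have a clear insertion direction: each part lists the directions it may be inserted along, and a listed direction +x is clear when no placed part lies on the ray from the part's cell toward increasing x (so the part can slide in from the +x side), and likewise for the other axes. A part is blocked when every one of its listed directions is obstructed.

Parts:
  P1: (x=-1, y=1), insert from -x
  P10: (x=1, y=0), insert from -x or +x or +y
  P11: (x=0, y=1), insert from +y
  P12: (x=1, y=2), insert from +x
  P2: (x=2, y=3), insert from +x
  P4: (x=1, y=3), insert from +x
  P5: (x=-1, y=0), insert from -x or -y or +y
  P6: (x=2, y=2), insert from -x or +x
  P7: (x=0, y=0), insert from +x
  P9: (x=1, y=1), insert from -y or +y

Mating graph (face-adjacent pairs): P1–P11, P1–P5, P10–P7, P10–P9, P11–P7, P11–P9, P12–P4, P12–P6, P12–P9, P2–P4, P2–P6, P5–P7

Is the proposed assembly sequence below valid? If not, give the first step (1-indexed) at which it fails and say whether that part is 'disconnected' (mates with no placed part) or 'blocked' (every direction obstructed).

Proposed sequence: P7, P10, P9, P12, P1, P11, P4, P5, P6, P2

1. P7@(0, 0) [+x clear] — {P7}
2. P10@(1, 0) [+x clear] — {P10, P7}
3. P9@(1, 1) [+y clear] — {P10, P7, P9}
4. P12@(1, 2) [+x clear] — {P10, P12, P7, P9}
5. P1@(-1, 1) — no placed neighbour ⇒ disconnected

Invalid at step 5 (disconnected)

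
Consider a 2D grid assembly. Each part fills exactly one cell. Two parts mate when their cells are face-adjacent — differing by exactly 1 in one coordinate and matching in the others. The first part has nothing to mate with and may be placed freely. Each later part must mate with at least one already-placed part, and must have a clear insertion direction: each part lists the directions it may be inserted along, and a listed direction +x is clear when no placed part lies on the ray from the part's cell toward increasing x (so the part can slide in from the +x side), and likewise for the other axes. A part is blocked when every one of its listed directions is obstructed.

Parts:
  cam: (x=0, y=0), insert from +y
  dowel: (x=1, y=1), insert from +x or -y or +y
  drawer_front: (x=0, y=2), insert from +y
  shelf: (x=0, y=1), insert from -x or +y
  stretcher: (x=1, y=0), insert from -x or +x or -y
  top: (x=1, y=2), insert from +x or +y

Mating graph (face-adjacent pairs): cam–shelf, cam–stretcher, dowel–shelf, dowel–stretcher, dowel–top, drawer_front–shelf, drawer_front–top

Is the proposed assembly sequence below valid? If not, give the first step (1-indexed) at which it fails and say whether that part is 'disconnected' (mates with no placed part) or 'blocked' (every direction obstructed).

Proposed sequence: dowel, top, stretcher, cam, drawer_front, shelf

1. dowel@(1, 1) [+x clear] — {dowel}
2. top@(1, 2) [+x clear] — {dowel, top}
3. stretcher@(1, 0) [-x clear] — {dowel, stretcher, top}
4. cam@(0, 0) [+y clear] — {cam, dowel, stretcher, top}
5. drawer_front@(0, 2) [+y clear] — {cam, dowel, drawer_front, stretcher, top}
6. shelf@(0, 1) [-x clear] — {cam, dowel, drawer_front, shelf, stretcher, top}

Valid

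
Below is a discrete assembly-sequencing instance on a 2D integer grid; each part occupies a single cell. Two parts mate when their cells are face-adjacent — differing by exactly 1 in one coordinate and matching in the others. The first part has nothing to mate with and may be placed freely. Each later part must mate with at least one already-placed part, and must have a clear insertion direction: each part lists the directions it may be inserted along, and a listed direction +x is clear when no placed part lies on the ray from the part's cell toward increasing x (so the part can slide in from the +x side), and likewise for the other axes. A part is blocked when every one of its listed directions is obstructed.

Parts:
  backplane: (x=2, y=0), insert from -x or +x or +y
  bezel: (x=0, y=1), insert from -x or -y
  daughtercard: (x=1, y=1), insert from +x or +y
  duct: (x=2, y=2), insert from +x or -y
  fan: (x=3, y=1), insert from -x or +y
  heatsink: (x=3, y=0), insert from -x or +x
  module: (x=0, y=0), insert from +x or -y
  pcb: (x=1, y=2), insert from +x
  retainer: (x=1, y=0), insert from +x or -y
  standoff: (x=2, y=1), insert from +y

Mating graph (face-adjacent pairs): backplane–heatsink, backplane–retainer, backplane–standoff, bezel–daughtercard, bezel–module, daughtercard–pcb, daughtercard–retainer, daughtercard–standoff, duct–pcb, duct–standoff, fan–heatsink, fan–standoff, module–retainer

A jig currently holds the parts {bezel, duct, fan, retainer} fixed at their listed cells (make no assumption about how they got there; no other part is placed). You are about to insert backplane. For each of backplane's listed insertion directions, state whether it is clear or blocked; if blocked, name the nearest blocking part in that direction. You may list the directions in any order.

+x: clear; +y: blocked by duct; -x: blocked by retainer

-x: nearest on ray is retainer@(1, 0) ⇒ blocked
+x: ray from backplane(2, 0) has no placed part ⇒ clear
+y: nearest on ray is duct@(2, 2) ⇒ blocked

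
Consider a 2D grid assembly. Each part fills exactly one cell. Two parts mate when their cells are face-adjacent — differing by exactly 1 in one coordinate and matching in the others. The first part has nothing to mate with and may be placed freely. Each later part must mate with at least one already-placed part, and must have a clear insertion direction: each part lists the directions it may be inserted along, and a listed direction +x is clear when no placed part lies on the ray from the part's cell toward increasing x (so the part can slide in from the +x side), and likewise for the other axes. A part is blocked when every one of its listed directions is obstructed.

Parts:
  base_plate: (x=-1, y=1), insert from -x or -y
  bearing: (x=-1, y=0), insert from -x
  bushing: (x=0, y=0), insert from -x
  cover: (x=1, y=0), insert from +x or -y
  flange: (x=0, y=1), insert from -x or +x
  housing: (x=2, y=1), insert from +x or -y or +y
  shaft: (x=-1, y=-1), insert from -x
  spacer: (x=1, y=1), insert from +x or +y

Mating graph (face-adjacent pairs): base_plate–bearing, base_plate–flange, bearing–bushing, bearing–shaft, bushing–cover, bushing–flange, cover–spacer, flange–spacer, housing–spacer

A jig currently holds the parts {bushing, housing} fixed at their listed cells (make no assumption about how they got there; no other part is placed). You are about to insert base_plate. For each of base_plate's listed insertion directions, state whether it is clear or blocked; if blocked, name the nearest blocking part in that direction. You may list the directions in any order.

-x: ray from base_plate(-1, 1) has no placed part ⇒ clear
-y: ray from base_plate(-1, 1) has no placed part ⇒ clear

-x: clear; -y: clear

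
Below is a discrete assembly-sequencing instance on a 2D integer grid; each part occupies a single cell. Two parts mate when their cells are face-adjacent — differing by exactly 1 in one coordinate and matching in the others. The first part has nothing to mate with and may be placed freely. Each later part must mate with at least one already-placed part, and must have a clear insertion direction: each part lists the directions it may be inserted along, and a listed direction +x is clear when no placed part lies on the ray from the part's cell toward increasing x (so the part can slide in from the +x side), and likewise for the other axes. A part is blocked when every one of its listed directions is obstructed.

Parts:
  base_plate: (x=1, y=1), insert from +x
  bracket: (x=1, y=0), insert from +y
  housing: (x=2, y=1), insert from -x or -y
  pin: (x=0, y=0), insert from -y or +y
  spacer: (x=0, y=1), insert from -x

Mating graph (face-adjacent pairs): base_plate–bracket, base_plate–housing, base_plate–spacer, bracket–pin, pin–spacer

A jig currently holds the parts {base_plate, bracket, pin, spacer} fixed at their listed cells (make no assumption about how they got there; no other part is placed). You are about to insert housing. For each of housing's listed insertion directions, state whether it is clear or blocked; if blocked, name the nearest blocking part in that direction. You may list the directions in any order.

-x: nearest on ray is base_plate@(1, 1) ⇒ blocked
-y: ray from housing(2, 1) has no placed part ⇒ clear

-x: blocked by base_plate; -y: clear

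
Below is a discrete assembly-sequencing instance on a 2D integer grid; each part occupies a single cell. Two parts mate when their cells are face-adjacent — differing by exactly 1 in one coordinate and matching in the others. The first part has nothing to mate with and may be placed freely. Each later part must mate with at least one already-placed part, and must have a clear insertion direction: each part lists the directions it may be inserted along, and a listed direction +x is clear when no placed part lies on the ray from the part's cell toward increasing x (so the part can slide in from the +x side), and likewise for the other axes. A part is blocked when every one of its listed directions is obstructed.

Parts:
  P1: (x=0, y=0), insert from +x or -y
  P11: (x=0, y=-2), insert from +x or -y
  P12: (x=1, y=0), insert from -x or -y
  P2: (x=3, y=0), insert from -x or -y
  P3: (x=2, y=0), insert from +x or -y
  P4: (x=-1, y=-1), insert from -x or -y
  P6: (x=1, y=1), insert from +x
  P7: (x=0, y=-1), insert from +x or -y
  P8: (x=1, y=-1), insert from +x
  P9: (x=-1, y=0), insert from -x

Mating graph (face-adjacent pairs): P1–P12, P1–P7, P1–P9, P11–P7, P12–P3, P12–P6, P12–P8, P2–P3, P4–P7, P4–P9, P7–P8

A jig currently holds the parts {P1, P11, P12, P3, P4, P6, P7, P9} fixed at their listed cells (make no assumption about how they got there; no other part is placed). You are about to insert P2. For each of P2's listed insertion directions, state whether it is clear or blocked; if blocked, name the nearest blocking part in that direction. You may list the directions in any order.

-x: blocked by P3; -y: clear

-x: nearest on ray is P3@(2, 0) ⇒ blocked
-y: ray from P2(3, 0) has no placed part ⇒ clear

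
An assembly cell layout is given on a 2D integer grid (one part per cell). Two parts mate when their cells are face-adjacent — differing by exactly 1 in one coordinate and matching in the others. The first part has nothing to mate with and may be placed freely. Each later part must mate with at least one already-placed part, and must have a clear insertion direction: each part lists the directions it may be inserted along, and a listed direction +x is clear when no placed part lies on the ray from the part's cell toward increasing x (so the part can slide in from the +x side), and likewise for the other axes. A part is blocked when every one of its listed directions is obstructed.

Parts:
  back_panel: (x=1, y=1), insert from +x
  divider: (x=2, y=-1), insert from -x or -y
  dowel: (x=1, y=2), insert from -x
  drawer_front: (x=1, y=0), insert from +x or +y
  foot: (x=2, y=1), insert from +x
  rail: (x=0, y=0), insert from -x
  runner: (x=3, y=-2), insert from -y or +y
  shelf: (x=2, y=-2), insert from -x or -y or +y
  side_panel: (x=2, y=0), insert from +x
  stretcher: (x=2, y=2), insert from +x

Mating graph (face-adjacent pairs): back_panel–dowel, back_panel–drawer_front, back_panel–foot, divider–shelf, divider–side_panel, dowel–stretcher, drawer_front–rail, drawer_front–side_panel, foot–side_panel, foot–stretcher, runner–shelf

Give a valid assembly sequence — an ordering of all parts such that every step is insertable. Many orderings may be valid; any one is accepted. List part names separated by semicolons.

divider; shelf; runner; side_panel; drawer_front; rail; back_panel; foot; dowel; stretcher

1. divider@(2, -1) [-x clear] — {divider}
2. shelf@(2, -2) [-x clear] — {divider, shelf}
3. runner@(3, -2) [-y clear] — {divider, runner, shelf}
4. side_panel@(2, 0) [+x clear] — {divider, runner, shelf, side_panel}
5. drawer_front@(1, 0) [+y clear] — {divider, drawer_front, runner, shelf, side_panel}
6. rail@(0, 0) [-x clear] — {divider, drawer_front, rail, runner, shelf, side_panel}
7. back_panel@(1, 1) [+x clear] — {back_panel, divider, drawer_front, rail, runner, shelf, side_panel}
8. foot@(2, 1) [+x clear] — {back_panel, divider, drawer_front, foot, rail, runner, shelf, side_panel}
9. dowel@(1, 2) [-x clear] — {back_panel, divider, dowel, drawer_front, foot, rail, runner, shelf, side_panel}
10. stretcher@(2, 2) [+x clear] — {back_panel, divider, dowel, drawer_front, foot, rail, runner, shelf, side_panel, stretcher}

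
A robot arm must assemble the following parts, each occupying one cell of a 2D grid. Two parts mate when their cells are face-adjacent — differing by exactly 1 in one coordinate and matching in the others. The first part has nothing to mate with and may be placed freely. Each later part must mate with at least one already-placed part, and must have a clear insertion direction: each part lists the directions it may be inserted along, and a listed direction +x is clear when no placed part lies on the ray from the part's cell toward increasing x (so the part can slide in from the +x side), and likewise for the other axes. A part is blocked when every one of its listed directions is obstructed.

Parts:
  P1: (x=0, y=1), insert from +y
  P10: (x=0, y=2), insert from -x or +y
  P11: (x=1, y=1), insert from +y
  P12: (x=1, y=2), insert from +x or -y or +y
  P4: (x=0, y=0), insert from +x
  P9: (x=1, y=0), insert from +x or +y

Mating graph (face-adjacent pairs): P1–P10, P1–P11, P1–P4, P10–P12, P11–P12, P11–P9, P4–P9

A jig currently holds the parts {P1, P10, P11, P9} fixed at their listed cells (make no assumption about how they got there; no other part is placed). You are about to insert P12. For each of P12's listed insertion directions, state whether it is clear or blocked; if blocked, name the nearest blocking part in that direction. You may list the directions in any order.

+x: ray from P12(1, 2) has no placed part ⇒ clear
-y: nearest on ray is P11@(1, 1) ⇒ blocked
+y: ray from P12(1, 2) has no placed part ⇒ clear

+x: clear; +y: clear; -y: blocked by P11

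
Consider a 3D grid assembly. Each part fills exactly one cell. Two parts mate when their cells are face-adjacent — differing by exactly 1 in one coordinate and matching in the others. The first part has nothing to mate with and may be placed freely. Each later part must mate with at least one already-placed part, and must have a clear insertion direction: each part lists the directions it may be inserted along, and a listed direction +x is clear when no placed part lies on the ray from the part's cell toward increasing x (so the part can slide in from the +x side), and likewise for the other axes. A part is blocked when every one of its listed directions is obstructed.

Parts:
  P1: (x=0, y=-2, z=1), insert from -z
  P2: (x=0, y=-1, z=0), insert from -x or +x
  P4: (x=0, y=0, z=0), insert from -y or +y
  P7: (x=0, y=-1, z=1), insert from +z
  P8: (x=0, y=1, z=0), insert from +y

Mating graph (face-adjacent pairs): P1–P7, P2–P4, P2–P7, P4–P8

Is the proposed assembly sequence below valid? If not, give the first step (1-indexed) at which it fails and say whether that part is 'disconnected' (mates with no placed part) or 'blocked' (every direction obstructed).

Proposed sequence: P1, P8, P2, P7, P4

1. P1@(0, -2, 1) [-z clear] — {P1}
2. P8@(0, 1, 0) — no placed neighbour ⇒ disconnected

Invalid at step 2 (disconnected)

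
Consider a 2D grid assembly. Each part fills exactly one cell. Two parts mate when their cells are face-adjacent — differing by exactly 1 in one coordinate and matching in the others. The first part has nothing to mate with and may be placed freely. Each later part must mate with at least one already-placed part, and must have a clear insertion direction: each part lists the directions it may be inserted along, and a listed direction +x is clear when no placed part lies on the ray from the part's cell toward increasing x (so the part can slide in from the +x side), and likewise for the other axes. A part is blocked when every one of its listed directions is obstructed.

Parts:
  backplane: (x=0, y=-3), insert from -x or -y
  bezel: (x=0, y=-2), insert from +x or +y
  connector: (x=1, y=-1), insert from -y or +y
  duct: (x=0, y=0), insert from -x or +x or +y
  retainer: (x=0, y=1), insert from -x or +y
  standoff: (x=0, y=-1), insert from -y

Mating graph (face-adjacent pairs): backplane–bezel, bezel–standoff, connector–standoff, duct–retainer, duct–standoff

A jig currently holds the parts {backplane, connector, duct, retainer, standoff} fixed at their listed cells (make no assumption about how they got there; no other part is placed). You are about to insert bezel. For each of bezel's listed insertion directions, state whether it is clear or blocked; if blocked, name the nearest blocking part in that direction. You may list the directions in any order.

+x: ray from bezel(0, -2) has no placed part ⇒ clear
+y: nearest on ray is standoff@(0, -1) ⇒ blocked

+x: clear; +y: blocked by standoff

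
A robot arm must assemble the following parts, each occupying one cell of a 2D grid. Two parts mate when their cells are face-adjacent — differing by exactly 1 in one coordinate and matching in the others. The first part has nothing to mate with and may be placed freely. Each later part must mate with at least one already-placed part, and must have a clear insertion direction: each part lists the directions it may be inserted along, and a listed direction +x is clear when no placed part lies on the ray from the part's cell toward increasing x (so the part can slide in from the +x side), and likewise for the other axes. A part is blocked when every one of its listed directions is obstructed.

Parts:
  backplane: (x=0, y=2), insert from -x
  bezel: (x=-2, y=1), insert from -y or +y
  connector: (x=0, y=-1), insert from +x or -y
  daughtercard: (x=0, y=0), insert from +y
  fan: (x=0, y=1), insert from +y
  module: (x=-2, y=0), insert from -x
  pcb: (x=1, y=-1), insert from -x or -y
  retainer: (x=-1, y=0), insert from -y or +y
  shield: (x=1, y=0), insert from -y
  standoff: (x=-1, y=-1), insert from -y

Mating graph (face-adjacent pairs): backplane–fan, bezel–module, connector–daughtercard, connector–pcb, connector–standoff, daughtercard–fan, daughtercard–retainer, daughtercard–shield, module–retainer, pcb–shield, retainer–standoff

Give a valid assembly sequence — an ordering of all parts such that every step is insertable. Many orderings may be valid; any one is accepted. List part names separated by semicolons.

connector; daughtercard; retainer; standoff; module; bezel; shield; pcb; fan; backplane

1. connector@(0, -1) [+x clear] — {connector}
2. daughtercard@(0, 0) [+y clear] — {connector, daughtercard}
3. retainer@(-1, 0) [-y clear] — {connector, daughtercard, retainer}
4. standoff@(-1, -1) [-y clear] — {connector, daughtercard, retainer, standoff}
5. module@(-2, 0) [-x clear] — {connector, daughtercard, module, retainer, standoff}
6. bezel@(-2, 1) [+y clear] — {bezel, connector, daughtercard, module, retainer, standoff}
7. shield@(1, 0) [-y clear] — {bezel, connector, daughtercard, module, retainer, shield, standoff}
8. pcb@(1, -1) [-y clear] — {bezel, connector, daughtercard, module, pcb, retainer, shield, standoff}
9. fan@(0, 1) [+y clear] — {bezel, connector, daughtercard, fan, module, pcb, retainer, shield, standoff}
10. backplane@(0, 2) [-x clear] — {backplane, bezel, connector, daughtercard, fan, module, pcb, retainer, shield, standoff}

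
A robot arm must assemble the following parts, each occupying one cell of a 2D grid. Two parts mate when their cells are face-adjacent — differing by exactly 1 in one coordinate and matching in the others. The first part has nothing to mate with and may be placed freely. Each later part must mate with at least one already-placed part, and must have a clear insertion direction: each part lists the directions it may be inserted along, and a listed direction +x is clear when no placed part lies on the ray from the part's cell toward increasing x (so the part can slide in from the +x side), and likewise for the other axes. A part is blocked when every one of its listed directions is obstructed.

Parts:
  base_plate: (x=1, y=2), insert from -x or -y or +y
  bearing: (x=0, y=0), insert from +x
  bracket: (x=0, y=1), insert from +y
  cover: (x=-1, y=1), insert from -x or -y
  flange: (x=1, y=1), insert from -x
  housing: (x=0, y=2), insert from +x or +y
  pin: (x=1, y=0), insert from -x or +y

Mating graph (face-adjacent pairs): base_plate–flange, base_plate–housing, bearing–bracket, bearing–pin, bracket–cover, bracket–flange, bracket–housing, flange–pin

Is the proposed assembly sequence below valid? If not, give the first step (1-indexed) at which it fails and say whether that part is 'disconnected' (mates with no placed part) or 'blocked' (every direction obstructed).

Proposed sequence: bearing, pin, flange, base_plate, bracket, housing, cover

1. bearing@(0, 0) [+x clear] — {bearing}
2. pin@(1, 0) [+y clear] — {bearing, pin}
3. flange@(1, 1) [-x clear] — {bearing, flange, pin}
4. base_plate@(1, 2) [-x clear] — {base_plate, bearing, flange, pin}
5. bracket@(0, 1) [+y clear] — {base_plate, bearing, bracket, flange, pin}
6. housing@(0, 2) [+y clear] — {base_plate, bearing, bracket, flange, housing, pin}
7. cover@(-1, 1) [-x clear] — {base_plate, bearing, bracket, cover, flange, housing, pin}

Valid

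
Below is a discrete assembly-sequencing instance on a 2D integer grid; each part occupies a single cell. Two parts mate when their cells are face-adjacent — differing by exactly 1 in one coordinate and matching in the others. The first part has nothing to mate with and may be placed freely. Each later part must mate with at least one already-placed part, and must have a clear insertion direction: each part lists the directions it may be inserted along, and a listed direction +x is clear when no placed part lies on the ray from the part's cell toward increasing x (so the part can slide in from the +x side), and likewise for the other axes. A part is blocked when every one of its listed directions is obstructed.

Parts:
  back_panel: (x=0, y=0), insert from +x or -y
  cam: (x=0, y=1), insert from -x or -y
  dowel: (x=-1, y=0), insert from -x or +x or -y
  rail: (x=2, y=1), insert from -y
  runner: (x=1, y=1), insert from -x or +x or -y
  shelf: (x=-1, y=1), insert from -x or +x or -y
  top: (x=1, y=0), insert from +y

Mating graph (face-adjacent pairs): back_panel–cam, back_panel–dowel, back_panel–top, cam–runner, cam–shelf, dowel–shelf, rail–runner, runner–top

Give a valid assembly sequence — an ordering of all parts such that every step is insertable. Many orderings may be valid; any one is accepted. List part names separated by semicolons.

1. back_panel@(0, 0) [+x clear] — {back_panel}
2. dowel@(-1, 0) [-x clear] — {back_panel, dowel}
3. top@(1, 0) [+y clear] — {back_panel, dowel, top}
4. runner@(1, 1) [-x clear] — {back_panel, dowel, runner, top}
5. rail@(2, 1) [-y clear] — {back_panel, dowel, rail, runner, top}
6. cam@(0, 1) [-x clear] — {back_panel, cam, dowel, rail, runner, top}
7. shelf@(-1, 1) [-x clear] — {back_panel, cam, dowel, rail, runner, shelf, top}

back_panel; dowel; top; runner; rail; cam; shelf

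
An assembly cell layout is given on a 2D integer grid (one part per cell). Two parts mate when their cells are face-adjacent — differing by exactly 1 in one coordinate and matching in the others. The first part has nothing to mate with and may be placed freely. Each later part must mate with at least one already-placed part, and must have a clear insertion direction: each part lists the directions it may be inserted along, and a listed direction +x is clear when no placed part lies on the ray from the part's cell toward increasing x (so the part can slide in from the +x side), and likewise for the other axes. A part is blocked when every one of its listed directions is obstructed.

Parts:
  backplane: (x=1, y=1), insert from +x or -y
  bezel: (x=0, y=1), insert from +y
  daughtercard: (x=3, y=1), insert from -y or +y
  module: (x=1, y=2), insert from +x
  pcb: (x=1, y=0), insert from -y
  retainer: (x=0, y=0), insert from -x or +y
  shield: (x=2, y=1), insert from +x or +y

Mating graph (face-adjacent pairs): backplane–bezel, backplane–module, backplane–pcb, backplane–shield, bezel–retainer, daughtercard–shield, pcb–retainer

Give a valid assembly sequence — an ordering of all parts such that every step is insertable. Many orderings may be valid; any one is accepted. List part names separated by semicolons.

1. pcb@(1, 0) [-y clear] — {pcb}
2. backplane@(1, 1) [+x clear] — {backplane, pcb}
3. bezel@(0, 1) [+y clear] — {backplane, bezel, pcb}
4. shield@(2, 1) [+x clear] — {backplane, bezel, pcb, shield}
5. daughtercard@(3, 1) [-y clear] — {backplane, bezel, daughtercard, pcb, shield}
6. module@(1, 2) [+x clear] — {backplane, bezel, daughtercard, module, pcb, shield}
7. retainer@(0, 0) [-x clear] — {backplane, bezel, daughtercard, module, pcb, retainer, shield}

pcb; backplane; bezel; shield; daughtercard; module; retainer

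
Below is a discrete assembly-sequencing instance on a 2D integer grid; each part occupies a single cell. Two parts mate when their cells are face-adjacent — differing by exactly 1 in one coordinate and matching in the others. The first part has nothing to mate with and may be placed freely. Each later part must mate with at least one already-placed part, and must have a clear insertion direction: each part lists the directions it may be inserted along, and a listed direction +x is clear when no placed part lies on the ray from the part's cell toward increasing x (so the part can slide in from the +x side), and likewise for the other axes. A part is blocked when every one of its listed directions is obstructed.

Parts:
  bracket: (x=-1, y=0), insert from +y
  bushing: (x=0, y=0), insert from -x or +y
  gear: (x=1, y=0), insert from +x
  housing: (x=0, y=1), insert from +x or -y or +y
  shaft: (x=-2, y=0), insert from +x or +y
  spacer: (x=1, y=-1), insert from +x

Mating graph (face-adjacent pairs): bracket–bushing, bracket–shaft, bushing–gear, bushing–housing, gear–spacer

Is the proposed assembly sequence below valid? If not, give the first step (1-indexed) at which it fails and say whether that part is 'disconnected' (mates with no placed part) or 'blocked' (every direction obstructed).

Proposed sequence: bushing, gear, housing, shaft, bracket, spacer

1. bushing@(0, 0) [-x clear] — {bushing}
2. gear@(1, 0) [+x clear] — {bushing, gear}
3. housing@(0, 1) [+x clear] — {bushing, gear, housing}
4. shaft@(-2, 0) — no placed neighbour ⇒ disconnected

Invalid at step 4 (disconnected)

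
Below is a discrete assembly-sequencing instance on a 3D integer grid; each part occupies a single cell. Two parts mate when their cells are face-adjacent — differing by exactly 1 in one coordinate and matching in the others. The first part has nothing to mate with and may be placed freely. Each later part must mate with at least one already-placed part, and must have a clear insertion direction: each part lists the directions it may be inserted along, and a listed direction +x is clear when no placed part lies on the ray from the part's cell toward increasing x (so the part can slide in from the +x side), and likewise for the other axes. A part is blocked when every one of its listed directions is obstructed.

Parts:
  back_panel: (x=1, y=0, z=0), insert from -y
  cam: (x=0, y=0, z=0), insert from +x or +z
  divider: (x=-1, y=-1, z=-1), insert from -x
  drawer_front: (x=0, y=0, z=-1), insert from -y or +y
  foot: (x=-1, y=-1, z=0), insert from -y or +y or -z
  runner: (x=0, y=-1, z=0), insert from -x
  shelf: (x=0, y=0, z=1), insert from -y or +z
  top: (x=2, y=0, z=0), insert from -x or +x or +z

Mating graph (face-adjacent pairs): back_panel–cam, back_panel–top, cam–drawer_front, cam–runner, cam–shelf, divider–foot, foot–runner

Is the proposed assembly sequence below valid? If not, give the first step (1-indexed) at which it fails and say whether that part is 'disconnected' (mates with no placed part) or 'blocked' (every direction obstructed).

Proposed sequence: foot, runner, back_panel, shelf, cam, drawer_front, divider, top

Invalid at step 2 (blocked)

1. foot@(-1, -1, 0) [-y clear] — {foot}
2. runner@(0, -1, 0) — -x all obstructed ⇒ blocked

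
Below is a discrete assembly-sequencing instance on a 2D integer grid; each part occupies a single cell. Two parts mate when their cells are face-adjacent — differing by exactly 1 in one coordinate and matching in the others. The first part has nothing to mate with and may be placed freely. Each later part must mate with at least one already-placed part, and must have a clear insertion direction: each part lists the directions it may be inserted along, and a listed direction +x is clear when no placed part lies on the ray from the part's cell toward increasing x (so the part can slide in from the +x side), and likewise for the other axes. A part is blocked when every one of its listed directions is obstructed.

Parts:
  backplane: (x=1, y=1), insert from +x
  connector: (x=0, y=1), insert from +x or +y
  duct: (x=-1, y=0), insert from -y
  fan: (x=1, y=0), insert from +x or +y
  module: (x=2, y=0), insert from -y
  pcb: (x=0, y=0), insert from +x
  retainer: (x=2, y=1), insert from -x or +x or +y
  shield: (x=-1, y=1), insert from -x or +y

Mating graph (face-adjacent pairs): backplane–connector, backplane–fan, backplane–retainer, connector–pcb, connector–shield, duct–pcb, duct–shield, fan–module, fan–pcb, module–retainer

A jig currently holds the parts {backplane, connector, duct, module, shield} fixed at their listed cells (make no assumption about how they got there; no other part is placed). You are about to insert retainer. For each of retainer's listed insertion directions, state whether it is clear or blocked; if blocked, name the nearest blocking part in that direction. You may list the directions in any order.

-x: nearest on ray is backplane@(1, 1) ⇒ blocked
+x: ray from retainer(2, 1) has no placed part ⇒ clear
+y: ray from retainer(2, 1) has no placed part ⇒ clear

+x: clear; +y: clear; -x: blocked by backplane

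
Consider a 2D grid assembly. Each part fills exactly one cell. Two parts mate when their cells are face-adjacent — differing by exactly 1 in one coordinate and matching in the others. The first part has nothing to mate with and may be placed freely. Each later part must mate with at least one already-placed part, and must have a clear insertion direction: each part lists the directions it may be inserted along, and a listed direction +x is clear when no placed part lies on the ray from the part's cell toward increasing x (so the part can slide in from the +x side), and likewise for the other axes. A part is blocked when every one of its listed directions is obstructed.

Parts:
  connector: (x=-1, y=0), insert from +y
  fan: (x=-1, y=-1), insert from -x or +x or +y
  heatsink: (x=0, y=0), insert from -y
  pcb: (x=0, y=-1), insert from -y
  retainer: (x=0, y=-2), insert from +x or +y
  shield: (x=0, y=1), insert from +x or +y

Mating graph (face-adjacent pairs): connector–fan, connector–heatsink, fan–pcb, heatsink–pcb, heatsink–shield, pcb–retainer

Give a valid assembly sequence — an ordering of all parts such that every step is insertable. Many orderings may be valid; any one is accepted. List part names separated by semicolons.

1. heatsink@(0, 0) [-y clear] — {heatsink}
2. connector@(-1, 0) [+y clear] — {connector, heatsink}
3. shield@(0, 1) [+x clear] — {connector, heatsink, shield}
4. pcb@(0, -1) [-y clear] — {connector, heatsink, pcb, shield}
5. retainer@(0, -2) [+x clear] — {connector, heatsink, pcb, retainer, shield}
6. fan@(-1, -1) [-x clear] — {connector, fan, heatsink, pcb, retainer, shield}

heatsink; connector; shield; pcb; retainer; fan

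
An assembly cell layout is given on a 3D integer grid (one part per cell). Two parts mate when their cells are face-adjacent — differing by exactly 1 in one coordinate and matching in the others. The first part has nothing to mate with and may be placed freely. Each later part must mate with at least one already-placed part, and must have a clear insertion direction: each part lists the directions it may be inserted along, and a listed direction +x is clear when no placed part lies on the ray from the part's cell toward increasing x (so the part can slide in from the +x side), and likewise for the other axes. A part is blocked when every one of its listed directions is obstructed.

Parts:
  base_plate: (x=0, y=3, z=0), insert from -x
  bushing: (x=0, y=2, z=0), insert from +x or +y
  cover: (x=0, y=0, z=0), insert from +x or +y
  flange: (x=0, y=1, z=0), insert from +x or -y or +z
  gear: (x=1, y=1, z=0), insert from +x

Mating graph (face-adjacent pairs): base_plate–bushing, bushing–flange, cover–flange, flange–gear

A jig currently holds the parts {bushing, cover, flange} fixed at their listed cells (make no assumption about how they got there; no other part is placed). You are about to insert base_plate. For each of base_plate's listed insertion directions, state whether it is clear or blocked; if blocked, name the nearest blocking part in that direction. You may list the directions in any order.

-x: clear

-x: ray from base_plate(0, 3, 0) has no placed part ⇒ clear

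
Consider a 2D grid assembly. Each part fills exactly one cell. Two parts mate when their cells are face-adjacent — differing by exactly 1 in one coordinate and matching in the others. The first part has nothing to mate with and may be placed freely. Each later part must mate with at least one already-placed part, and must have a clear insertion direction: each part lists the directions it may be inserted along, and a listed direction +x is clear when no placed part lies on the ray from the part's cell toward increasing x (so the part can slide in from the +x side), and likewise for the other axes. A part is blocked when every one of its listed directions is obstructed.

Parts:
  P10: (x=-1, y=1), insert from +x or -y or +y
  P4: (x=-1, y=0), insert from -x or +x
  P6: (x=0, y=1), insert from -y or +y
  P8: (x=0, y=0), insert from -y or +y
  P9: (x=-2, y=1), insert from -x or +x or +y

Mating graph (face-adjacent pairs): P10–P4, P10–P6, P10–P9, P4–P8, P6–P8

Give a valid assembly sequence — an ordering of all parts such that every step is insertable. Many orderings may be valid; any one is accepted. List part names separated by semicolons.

1. P8@(0, 0) [-y clear] — {P8}
2. P6@(0, 1) [+y clear] — {P6, P8}
3. P4@(-1, 0) [-x clear] — {P4, P6, P8}
4. P10@(-1, 1) [+y clear] — {P10, P4, P6, P8}
5. P9@(-2, 1) [-x clear] — {P10, P4, P6, P8, P9}

P8; P6; P4; P10; P9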